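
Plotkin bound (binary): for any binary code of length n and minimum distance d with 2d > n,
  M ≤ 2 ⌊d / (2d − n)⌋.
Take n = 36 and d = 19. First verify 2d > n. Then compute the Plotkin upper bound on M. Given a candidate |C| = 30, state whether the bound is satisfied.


Plotkin bound M ≤ 18; given |C| = 30 > bound (violated).

Check applicability: 2d = 38, n = 36.
2d − n = 2 > 0, so Plotkin applies.
Compute d/(2d−n) = 19/2 ≈ 9.5000.
⌊d/(2d−n)⌋ = 9.
Plotkin bound: M ≤ 2·9 = 18.
Given |C| = 30, check: VIOLATED.
This |C| is above the Plotkin bound, so no binary code with n = 36, d = 19 and 30 codewords exists.


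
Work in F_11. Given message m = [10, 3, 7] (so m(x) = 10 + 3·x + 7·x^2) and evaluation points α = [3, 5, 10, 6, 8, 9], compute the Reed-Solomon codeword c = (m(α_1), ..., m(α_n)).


c = [5, 2, 3, 5, 9, 10]

Message polynomial: m(x) = 10 + 3·x + 7·x^2 (mod 11).
For each evaluation point α_i, compute m(α_i) mod 11:
  α_1 = 3: Horner steps 7 → 2 → 5, so m(3) = 5.
  α_2 = 5: Horner steps 7 → 5 → 2, so m(5) = 2.
  α_3 = 10: Horner steps 7 → 7 → 3, so m(10) = 3.
  α_4 = 6: Horner steps 7 → 1 → 5, so m(6) = 5.
  α_5 = 8: Horner steps 7 → 4 → 9, so m(8) = 9.
  α_6 = 9: Horner steps 7 → 0 → 10, so m(9) = 10.
Codeword c = [5, 2, 3, 5, 9, 10] ∈ F_11^6.


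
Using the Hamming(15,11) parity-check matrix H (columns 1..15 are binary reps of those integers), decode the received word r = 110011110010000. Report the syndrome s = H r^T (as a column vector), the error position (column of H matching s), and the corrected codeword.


s = (0, 1, 0, 0)^T, error position = 4, corrected codeword c = 110111110010000

Compute s = H r^T mod 2 one row at a time:
  s_1 = 1 + 0 + 0 + 1 + 0 + 0 + 0 + 0 = 2 ≡ 0 (mod 2).
  s_2 = 0 + 1 + 1 + 1 + 0 + 0 + 0 + 0 = 3 ≡ 1 (mod 2).
  s_3 = 1 + 0 + 1 + 1 + 0 + 1 + 0 + 0 = 4 ≡ 0 (mod 2).
  s_4 = 1 + 0 + 1 + 1 + 0 + 1 + 0 + 0 = 4 ≡ 0 (mod 2).
s = (0, 1, 0, 0)^T — this equals column 4 of H (binary 0100), so error is at position 4.
Correct: flip bit 4 of r = 110011110010000 to get c = 110111110010000.


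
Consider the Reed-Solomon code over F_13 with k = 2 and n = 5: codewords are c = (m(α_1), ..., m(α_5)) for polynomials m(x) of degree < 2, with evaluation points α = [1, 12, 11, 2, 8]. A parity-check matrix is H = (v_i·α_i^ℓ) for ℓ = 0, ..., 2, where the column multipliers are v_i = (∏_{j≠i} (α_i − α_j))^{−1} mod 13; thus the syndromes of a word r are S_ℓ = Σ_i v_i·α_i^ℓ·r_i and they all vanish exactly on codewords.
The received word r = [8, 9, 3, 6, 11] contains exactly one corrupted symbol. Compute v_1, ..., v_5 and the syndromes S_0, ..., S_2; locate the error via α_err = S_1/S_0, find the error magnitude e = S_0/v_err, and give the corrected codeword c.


S = (3, 6, 12), error at position 4, error magnitude e = 5, c = [8, 9, 3, 1, 11].

Step 1: column multipliers v_i = (∏_{j≠i}(α_i − α_j))^{−1} mod 13.
  i = 1 (α = 1): (1−12)(1−11)(1−2)(1−8) = (−11)·(−10)·(−1)·(−7) = 770 ≡ 3, so v_1 = 3^{−1} = 9 (mod 13).
  i = 2 (α = 12): (12−1)(12−11)(12−2)(12−8) = 11·1·10·4 = 440 ≡ 11, so v_2 = 11^{−1} = 6 (mod 13).
  i = 3 (α = 11): (11−1)(11−12)(11−2)(11−8) = 10·(−1)·9·3 = −270 ≡ 3, so v_3 = 3^{−1} = 9 (mod 13).
  i = 4 (α = 2): (2−1)(2−12)(2−11)(2−8) = 1·(−10)·(−9)·(−6) = −540 ≡ 6, so v_4 = 6^{−1} = 11 (mod 13).
  i = 5 (α = 8): (8−1)(8−12)(8−11)(8−2) = 7·(−4)·(−3)·6 = 504 ≡ 10, so v_5 = 10^{−1} = 4 (mod 13).
  v = [9, 6, 9, 11, 4].
Step 2: syndromes of r = [8, 9, 3, 6, 11] (all sums mod 13).
  S_0 = Σ v_i r_i = 9·8 + 6·9 + 9·3 + 11·6 + 4·11 = 263 ≡ 3.
  S_1 = Σ v_i α_i r_i = 9·1·8 + 6·12·9 + 9·11·3 + 11·2·6 + 4·8·11 = 1501 ≡ 6.
  α_i^2 mod 13 = [1, 1, 4, 4, 12].
  S_2 = Σ v_i α_i^2 r_i = 9·1·8 + 6·1·9 + 9·4·3 + 11·4·6 + 4·12·11 = 1026 ≡ 12.
  S = (3, 6, 12) ≠ 0, so r is not a codeword (an error is present).
Step 3: locate the error. For a single error e at position i, S_ℓ = v_i·e·α_i^ℓ, so α_err = S_1/S_0.
  S_0^{−1} = 3^{−1} = 9 (mod 13), so α_err = 6·9 = 54 ≡ 2 = α_4. Error position i = 4.
  Consistency check: S_2/S_1 = 12·11 = 132 ≡ 2 = α_err ✓ (single-error assumption holds).
Step 4: error magnitude e = S_0/v_4 = S_0·∏_{j≠4}(α_4 − α_j) = 3·6 = 18 ≡ 5 (mod 13).
Step 5: correct position 4: c_4 = r_4 − e = 6 − 5 ≡ 1 (mod 13). Hence c = [8, 9, 3, 1, 11].
  Check: interpolating c through the α_i gives m(x) = 2 + 6·x (degree < 2) with m(α_i) = c_i for every i, so c is indeed a codeword.


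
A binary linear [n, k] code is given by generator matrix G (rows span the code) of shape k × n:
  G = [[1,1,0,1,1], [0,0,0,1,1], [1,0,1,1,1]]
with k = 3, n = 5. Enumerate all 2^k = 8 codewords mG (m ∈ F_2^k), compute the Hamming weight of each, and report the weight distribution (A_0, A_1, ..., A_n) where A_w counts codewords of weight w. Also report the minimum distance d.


Weight distribution: A_0 = 1, A_2 = 4, A_4 = 3. Minimum distance d = 2.

Enumerate all 2^3 = 8 messages m ∈ F_2^3.
For each, compute codeword c = mG in F_2^5, then tally its weight.
  m = 000 → c = 00000, weight = 0.
  m = 100 → c = 11011, weight = 4.
  m = 010 → c = 00011, weight = 2.
  m = 110 → c = 11000, weight = 2.
  m = 001 → c = 10111, weight = 4.
  m = 101 → c = 01100, weight = 2.
  m = 011 → c = 10100, weight = 2.
  m = 111 → c = 01111, weight = 4.
Tally weights:
  weight 0: 1 codewords.
  weight 2: 4 codewords.
  weight 4: 3 codewords.
Minimum distance d = smallest w > 0 with A_w > 0 = 2.
Sanity: Σ A_w = 8 = 2^3 = 8 ✓.


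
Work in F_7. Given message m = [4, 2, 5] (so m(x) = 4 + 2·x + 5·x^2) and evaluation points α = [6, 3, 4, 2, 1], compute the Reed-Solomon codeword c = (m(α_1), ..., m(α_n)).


c = [0, 6, 1, 0, 4]

Message polynomial: m(x) = 4 + 2·x + 5·x^2 (mod 7).
For each evaluation point α_i, compute m(α_i) mod 7:
  α_1 = 6: Horner steps 5 → 4 → 0, so m(6) = 0.
  α_2 = 3: Horner steps 5 → 3 → 6, so m(3) = 6.
  α_3 = 4: Horner steps 5 → 1 → 1, so m(4) = 1.
  α_4 = 2: Horner steps 5 → 5 → 0, so m(2) = 0.
  α_5 = 1: Horner steps 5 → 0 → 4, so m(1) = 4.
Codeword c = [0, 6, 1, 0, 4] ∈ F_7^5.


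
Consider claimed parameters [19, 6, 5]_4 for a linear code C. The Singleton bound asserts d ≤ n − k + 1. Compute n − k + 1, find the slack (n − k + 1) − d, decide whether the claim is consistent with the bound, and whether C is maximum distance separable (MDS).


Singleton RHS = n − k + 1 = 14, slack = 9, bound satisfied, not MDS.

Singleton bound: d ≤ n − k + 1.
Here n = 19, k = 6, so n − k + 1 = 14.
Given d = 5, check d ≤ 14: YES.
Slack = (n − k + 1) − d = 9.
The code is NOT MDS (slack = 9 > 0).
Description: the claimed parameters are [19, 6, 5]_4; such a code would be non-MDS.


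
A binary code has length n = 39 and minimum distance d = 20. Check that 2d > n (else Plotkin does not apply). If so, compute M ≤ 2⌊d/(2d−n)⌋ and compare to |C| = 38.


Plotkin bound M ≤ 40; given |C| = 38 ≤ bound (satisfied).

Check applicability: 2d = 40, n = 39.
2d − n = 1 > 0, so Plotkin applies.
Compute d/(2d−n) = 20/1 ≈ 20.0000.
⌊d/(2d−n)⌋ = 20.
Plotkin bound: M ≤ 2·20 = 40.
Given |C| = 38, check: satisfied.
This |C| is below the Plotkin bound.


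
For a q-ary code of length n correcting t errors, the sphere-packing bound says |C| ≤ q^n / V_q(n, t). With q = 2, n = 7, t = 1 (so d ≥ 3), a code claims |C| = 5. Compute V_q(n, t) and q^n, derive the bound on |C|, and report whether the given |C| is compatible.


V_q(n, t) = 8, q^n = 128, Hamming bound = 16, |C| = 5 ≤ bound (satisfied).

Step 1: Compute V_q(n, t) = Σ_{j=0}^1 C(n, j) (q−1)^j.
  j = 0: C(7,0)·(1)^0 = 1·1 = 1.
  j = 1: C(7,1)·(1)^1 = 7·1 = 7.
  V_q(n, t) = 1 + 7 = 8.
Step 2: q^n = 2^7 = 128.
Step 3: Hamming bound ⌊q^n / V_q(n,t)⌋ = ⌊128/8⌋ = 16.
Step 4: Compare |C| = 5 to 16: satisfied.
The claimed |C| lies below the Hamming bound.


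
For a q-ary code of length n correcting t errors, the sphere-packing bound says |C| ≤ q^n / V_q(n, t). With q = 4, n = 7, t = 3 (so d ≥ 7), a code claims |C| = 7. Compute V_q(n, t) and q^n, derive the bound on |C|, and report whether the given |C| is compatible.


V_q(n, t) = 1156, q^n = 16384, Hamming bound = 14, |C| = 7 ≤ bound (satisfied).

Step 1: Compute V_q(n, t) = Σ_{j=0}^3 C(n, j) (q−1)^j.
  j = 0: C(7,0)·(3)^0 = 1·1 = 1.
  j = 1: C(7,1)·(3)^1 = 7·3 = 21.
  j = 2: C(7,2)·(3)^2 = 21·9 = 189.
  j = 3: C(7,3)·(3)^3 = 35·27 = 945.
  V_q(n, t) = 1 + 21 + 189 + 945 = 1156.
Step 2: q^n = 4^7 = 16384.
Step 3: Hamming bound ⌊q^n / V_q(n,t)⌋ = ⌊16384/1156⌋ = 14.
Step 4: Compare |C| = 7 to 14: satisfied.
The claimed |C| lies below the Hamming bound.


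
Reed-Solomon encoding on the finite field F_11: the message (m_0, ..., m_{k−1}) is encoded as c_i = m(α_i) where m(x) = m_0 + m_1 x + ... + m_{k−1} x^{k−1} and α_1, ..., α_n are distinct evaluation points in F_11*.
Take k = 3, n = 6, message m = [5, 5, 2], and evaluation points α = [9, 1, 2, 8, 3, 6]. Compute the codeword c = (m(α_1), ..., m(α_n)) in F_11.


c = [3, 1, 1, 8, 5, 8]

Message polynomial: m(x) = 5 + 5·x + 2·x^2 (mod 11).
For each evaluation point α_i, compute m(α_i) mod 11:
  α_1 = 9: Horner steps 2 → 1 → 3, so m(9) = 3.
  α_2 = 1: Horner steps 2 → 7 → 1, so m(1) = 1.
  α_3 = 2: Horner steps 2 → 9 → 1, so m(2) = 1.
  α_4 = 8: Horner steps 2 → 10 → 8, so m(8) = 8.
  α_5 = 3: Horner steps 2 → 0 → 5, so m(3) = 5.
  α_6 = 6: Horner steps 2 → 6 → 8, so m(6) = 8.
Codeword c = [3, 1, 1, 8, 5, 8] ∈ F_11^6.


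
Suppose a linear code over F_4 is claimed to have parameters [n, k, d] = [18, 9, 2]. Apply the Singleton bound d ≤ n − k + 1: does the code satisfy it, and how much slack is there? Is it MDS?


Singleton RHS = n − k + 1 = 10, slack = 8, bound satisfied, not MDS.

Singleton bound: d ≤ n − k + 1.
Here n = 18, k = 9, so n − k + 1 = 10.
Given d = 2, check d ≤ 10: YES.
Slack = (n − k + 1) − d = 8.
The code is NOT MDS (slack = 8 > 0).
Description: the claimed parameters are [18, 9, 2]_4; such a code would be non-MDS.


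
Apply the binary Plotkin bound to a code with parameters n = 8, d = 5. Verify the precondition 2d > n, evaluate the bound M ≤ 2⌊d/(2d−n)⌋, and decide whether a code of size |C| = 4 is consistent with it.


Plotkin bound M ≤ 4; given |C| = 4 ≤ bound (satisfied).

Check applicability: 2d = 10, n = 8.
2d − n = 2 > 0, so Plotkin applies.
Compute d/(2d−n) = 5/2 ≈ 2.5000.
⌊d/(2d−n)⌋ = 2.
Plotkin bound: M ≤ 2·2 = 4.
Given |C| = 4, check: satisfied.
This |C| is at the Plotkin bound.


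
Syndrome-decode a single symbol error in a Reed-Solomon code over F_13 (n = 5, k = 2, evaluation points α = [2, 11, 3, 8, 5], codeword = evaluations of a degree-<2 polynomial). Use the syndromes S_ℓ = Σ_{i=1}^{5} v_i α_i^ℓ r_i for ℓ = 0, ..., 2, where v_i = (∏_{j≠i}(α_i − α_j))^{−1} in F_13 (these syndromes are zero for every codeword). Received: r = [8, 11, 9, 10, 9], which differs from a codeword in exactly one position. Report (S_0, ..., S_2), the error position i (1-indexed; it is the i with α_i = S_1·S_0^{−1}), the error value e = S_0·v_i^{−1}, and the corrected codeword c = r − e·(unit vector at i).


S = (4, 12, 10), error at position 3, error magnitude e = 5, c = [8, 11, 4, 10, 9].

Step 1: column multipliers v_i = (∏_{j≠i}(α_i − α_j))^{−1} mod 13.
  i = 1 (α = 2): (2−11)(2−3)(2−8)(2−5) = (−9)·(−1)·(−6)·(−3) = 162 ≡ 6, so v_1 = 6^{−1} = 11 (mod 13).
  i = 2 (α = 11): (11−2)(11−3)(11−8)(11−5) = 9·8·3·6 = 1296 ≡ 9, so v_2 = 9^{−1} = 3 (mod 13).
  i = 3 (α = 3): (3−2)(3−11)(3−8)(3−5) = 1·(−8)·(−5)·(−2) = −80 ≡ 11, so v_3 = 11^{−1} = 6 (mod 13).
  i = 4 (α = 8): (8−2)(8−11)(8−3)(8−5) = 6·(−3)·5·3 = −270 ≡ 3, so v_4 = 3^{−1} = 9 (mod 13).
  i = 5 (α = 5): (5−2)(5−11)(5−3)(5−8) = 3·(−6)·2·(−3) = 108 ≡ 4, so v_5 = 4^{−1} = 10 (mod 13).
  v = [11, 3, 6, 9, 10].
Step 2: syndromes of r = [8, 11, 9, 10, 9] (all sums mod 13).
  S_0 = Σ v_i r_i = 11·8 + 3·11 + 6·9 + 9·10 + 10·9 = 355 ≡ 4.
  S_1 = Σ v_i α_i r_i = 11·2·8 + 3·11·11 + 6·3·9 + 9·8·10 + 10·5·9 = 1871 ≡ 12.
  α_i^2 mod 13 = [4, 4, 9, 12, 12].
  S_2 = Σ v_i α_i^2 r_i = 11·4·8 + 3·4·11 + 6·9·9 + 9·12·10 + 10·12·9 = 3130 ≡ 10.
  S = (4, 12, 10) ≠ 0, so r is not a codeword (an error is present).
Step 3: locate the error. For a single error e at position i, S_ℓ = v_i·e·α_i^ℓ, so α_err = S_1/S_0.
  S_0^{−1} = 4^{−1} = 10 (mod 13), so α_err = 12·10 = 120 ≡ 3 = α_3. Error position i = 3.
  Consistency check: S_2/S_1 = 10·12 = 120 ≡ 3 = α_err ✓ (single-error assumption holds).
Step 4: error magnitude e = S_0/v_3 = S_0·∏_{j≠3}(α_3 − α_j) = 4·11 = 44 ≡ 5 (mod 13).
Step 5: correct position 3: c_3 = r_3 − e = 9 − 5 ≡ 4 (mod 13). Hence c = [8, 11, 4, 10, 9].
  Check: interpolating c through the α_i gives m(x) = 3 + 9·x (degree < 2) with m(α_i) = c_i for every i, so c is indeed a codeword.


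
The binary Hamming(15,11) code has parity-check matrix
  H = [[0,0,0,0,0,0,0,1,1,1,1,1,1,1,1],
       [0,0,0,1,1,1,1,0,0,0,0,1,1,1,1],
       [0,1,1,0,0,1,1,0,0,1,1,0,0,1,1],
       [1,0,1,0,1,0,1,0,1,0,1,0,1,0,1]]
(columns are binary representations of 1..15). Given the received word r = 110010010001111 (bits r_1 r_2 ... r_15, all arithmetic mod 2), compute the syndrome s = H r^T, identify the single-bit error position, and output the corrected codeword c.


s = (1, 1, 1, 0)^T, error position = 14, corrected codeword c = 110010010001101

Compute s = H r^T mod 2 one row at a time:
  s_1 = 1 + 0 + 0 + 0 + 1 + 1 + 1 + 1 = 5 ≡ 1 (mod 2).
  s_2 = 0 + 1 + 0 + 0 + 1 + 1 + 1 + 1 = 5 ≡ 1 (mod 2).
  s_3 = 1 + 0 + 0 + 0 + 0 + 0 + 1 + 1 = 3 ≡ 1 (mod 2).
  s_4 = 1 + 0 + 1 + 0 + 0 + 0 + 1 + 1 = 4 ≡ 0 (mod 2).
s = (1, 1, 1, 0)^T — this equals column 14 of H (binary 1110), so error is at position 14.
Correct: flip bit 14 of r = 110010010001111 to get c = 110010010001101.


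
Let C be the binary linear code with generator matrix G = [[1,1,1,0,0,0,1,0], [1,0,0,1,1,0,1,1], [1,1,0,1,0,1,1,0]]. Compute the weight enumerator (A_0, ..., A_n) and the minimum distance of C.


Weight distribution: A_0 = 1, A_3 = 1, A_4 = 2, A_5 = 3, A_6 = 1. Minimum distance d = 3.

Enumerate all 2^3 = 8 messages m ∈ F_2^3.
For each, compute codeword c = mG in F_2^8, then tally its weight.
  m = 000 → c = 00000000, weight = 0.
  m = 100 → c = 11100010, weight = 4.
  m = 010 → c = 10011011, weight = 5.
  m = 110 → c = 01111001, weight = 5.
  m = 001 → c = 11010110, weight = 5.
  m = 101 → c = 00110100, weight = 3.
  m = 011 → c = 01001101, weight = 4.
  m = 111 → c = 10101111, weight = 6.
Tally weights:
  weight 0: 1 codewords.
  weight 3: 1 codewords.
  weight 4: 2 codewords.
  weight 5: 3 codewords.
  weight 6: 1 codewords.
Minimum distance d = smallest w > 0 with A_w > 0 = 3.
Sanity: Σ A_w = 8 = 2^3 = 8 ✓.


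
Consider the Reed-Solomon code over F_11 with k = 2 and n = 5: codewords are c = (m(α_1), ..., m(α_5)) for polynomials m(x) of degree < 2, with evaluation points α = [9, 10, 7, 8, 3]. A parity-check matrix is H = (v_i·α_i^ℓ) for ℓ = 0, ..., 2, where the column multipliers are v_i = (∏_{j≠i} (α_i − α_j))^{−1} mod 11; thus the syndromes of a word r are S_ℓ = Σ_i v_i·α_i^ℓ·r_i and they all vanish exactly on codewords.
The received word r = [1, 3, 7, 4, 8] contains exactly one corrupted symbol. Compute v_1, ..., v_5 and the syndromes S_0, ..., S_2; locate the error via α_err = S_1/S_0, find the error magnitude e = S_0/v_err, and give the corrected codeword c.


S = (3, 8, 3), error at position 2, error magnitude e = 5, c = [1, 9, 7, 4, 8].

Step 1: column multipliers v_i = (∏_{j≠i}(α_i − α_j))^{−1} mod 11.
  i = 1 (α = 9): (9−10)(9−7)(9−8)(9−3) = (−1)·2·1·6 = −12 ≡ 10, so v_1 = 10^{−1} = 10 (mod 11).
  i = 2 (α = 10): (10−9)(10−7)(10−8)(10−3) = 1·3·2·7 = 42 ≡ 9, so v_2 = 9^{−1} = 5 (mod 11).
  i = 3 (α = 7): (7−9)(7−10)(7−8)(7−3) = (−2)·(−3)·(−1)·4 = −24 ≡ 9, so v_3 = 9^{−1} = 5 (mod 11).
  i = 4 (α = 8): (8−9)(8−10)(8−7)(8−3) = (−1)·(−2)·1·5 = 10 ≡ 10, so v_4 = 10^{−1} = 10 (mod 11).
  i = 5 (α = 3): (3−9)(3−10)(3−7)(3−8) = (−6)·(−7)·(−4)·(−5) = 840 ≡ 4, so v_5 = 4^{−1} = 3 (mod 11).
  v = [10, 5, 5, 10, 3].
Step 2: syndromes of r = [1, 3, 7, 4, 8] (all sums mod 11).
  S_0 = Σ v_i r_i = 10·1 + 5·3 + 5·7 + 10·4 + 3·8 = 124 ≡ 3.
  S_1 = Σ v_i α_i r_i = 10·9·1 + 5·10·3 + 5·7·7 + 10·8·4 + 3·3·8 = 877 ≡ 8.
  α_i^2 mod 11 = [4, 1, 5, 9, 9].
  S_2 = Σ v_i α_i^2 r_i = 10·4·1 + 5·1·3 + 5·5·7 + 10·9·4 + 3·9·8 = 806 ≡ 3.
  S = (3, 8, 3) ≠ 0, so r is not a codeword (an error is present).
Step 3: locate the error. For a single error e at position i, S_ℓ = v_i·e·α_i^ℓ, so α_err = S_1/S_0.
  S_0^{−1} = 3^{−1} = 4 (mod 11), so α_err = 8·4 = 32 ≡ 10 = α_2. Error position i = 2.
  Consistency check: S_2/S_1 = 3·7 = 21 ≡ 10 = α_err ✓ (single-error assumption holds).
Step 4: error magnitude e = S_0/v_2 = S_0·∏_{j≠2}(α_2 − α_j) = 3·9 = 27 ≡ 5 (mod 11).
Step 5: correct position 2: c_2 = r_2 − e = 3 − 5 ≡ 9 (mod 11). Hence c = [1, 9, 7, 4, 8].
  Check: interpolating c through the α_i gives m(x) = 6 + 8·x (degree < 2) with m(α_i) = c_i for every i, so c is indeed a codeword.


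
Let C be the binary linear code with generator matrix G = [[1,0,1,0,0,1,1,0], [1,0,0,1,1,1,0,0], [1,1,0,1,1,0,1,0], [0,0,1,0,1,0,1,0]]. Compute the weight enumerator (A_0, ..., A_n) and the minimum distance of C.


Weight distribution: A_0 = 1, A_1 = 1, A_3 = 4, A_4 = 7, A_5 = 3. Minimum distance d = 1.

Enumerate all 2^4 = 16 messages m ∈ F_2^4.
For each, compute codeword c = mG in F_2^8, then tally its weight.
  m = 0000 → c = 00000000, weight = 0.
  m = 1000 → c = 10100110, weight = 4.
  m = 0100 → c = 10011100, weight = 4.
  m = 1100 → c = 00111010, weight = 4.
  m = 0010 → c = 11011010, weight = 5.
  m = 1010 → c = 01111100, weight = 5.
  m = 0110 → c = 01000110, weight = 3.
  m = 1110 → c = 11100000, weight = 3.
  m = 0001 → c = 00101010, weight = 3.
  m = 1001 → c = 10001100, weight = 3.
  m = 0101 → c = 10110110, weight = 5.
  m = 1101 → c = 00010000, weight = 1.
  m = 0011 → c = 11110000, weight = 4.
  m = 1011 → c = 01010110, weight = 4.
  m = 0111 → c = 01101100, weight = 4.
  m = 1111 → c = 11001010, weight = 4.
Tally weights:
  weight 0: 1 codewords.
  weight 1: 1 codewords.
  weight 3: 4 codewords.
  weight 4: 7 codewords.
  weight 5: 3 codewords.
Minimum distance d = smallest w > 0 with A_w > 0 = 1.
Sanity: Σ A_w = 16 = 2^4 = 16 ✓.


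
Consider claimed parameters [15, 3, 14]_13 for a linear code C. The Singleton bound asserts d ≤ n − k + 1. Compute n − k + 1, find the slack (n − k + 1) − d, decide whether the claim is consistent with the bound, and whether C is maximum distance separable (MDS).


Singleton RHS = n − k + 1 = 13, slack = -1, bound violated (no such code; not MDS).

Singleton bound: d ≤ n − k + 1.
Here n = 15, k = 3, so n − k + 1 = 13.
Given d = 14, check d ≤ 13: NO.
Slack = (n − k + 1) − d = -1.
The slack is negative: d = 14 exceeds n − k + 1 = 13 by 1, so the Singleton bound is violated and no linear [15, 3, 14]_13 code can exist. In particular it is not MDS (MDS requires d = n − k + 1 exactly).
Description: the claimed parameters are [15, 3, 14]_13; such a code would be impossible (violates the Singleton bound).


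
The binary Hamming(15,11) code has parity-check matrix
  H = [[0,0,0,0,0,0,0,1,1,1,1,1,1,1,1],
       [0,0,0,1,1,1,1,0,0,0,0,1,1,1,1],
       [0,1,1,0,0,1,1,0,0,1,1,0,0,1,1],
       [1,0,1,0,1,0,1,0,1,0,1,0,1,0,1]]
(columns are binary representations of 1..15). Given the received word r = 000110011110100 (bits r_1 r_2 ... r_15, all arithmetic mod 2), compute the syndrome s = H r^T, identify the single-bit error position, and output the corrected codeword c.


s = (1, 1, 0, 0)^T, error position = 12, corrected codeword c = 000110011111100

Compute s = H r^T mod 2 one row at a time:
  s_1 = 1 + 1 + 1 + 1 + 0 + 1 + 0 + 0 = 5 ≡ 1 (mod 2).
  s_2 = 1 + 1 + 0 + 0 + 0 + 1 + 0 + 0 = 3 ≡ 1 (mod 2).
  s_3 = 0 + 0 + 0 + 0 + 1 + 1 + 0 + 0 = 2 ≡ 0 (mod 2).
  s_4 = 0 + 0 + 1 + 0 + 1 + 1 + 1 + 0 = 4 ≡ 0 (mod 2).
s = (1, 1, 0, 0)^T — this equals column 12 of H (binary 1100), so error is at position 12.
Correct: flip bit 12 of r = 000110011110100 to get c = 000110011111100.


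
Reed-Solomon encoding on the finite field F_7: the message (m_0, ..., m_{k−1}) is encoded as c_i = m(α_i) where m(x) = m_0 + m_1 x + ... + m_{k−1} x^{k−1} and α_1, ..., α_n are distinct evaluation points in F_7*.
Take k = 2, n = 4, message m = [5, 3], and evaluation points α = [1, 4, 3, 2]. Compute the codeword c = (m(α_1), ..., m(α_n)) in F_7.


c = [1, 3, 0, 4]

Message polynomial: m(x) = 5 + 3·x (mod 7).
For each evaluation point α_i, compute m(α_i) mod 7:
  α_1 = 1: Horner steps 3 → 1, so m(1) = 1.
  α_2 = 4: Horner steps 3 → 3, so m(4) = 3.
  α_3 = 3: Horner steps 3 → 0, so m(3) = 0.
  α_4 = 2: Horner steps 3 → 4, so m(2) = 4.
Codeword c = [1, 3, 0, 4] ∈ F_7^4.


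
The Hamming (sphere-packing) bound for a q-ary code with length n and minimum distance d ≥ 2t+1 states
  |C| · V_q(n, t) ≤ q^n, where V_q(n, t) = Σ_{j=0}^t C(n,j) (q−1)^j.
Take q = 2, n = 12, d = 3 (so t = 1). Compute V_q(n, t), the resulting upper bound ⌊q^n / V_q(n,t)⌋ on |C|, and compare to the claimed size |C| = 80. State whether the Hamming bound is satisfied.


V_q(n, t) = 13, q^n = 4096, Hamming bound = 315, |C| = 80 ≤ bound (satisfied).

Step 1: Compute V_q(n, t) = Σ_{j=0}^1 C(n, j) (q−1)^j.
  j = 0: C(12,0)·(1)^0 = 1·1 = 1.
  j = 1: C(12,1)·(1)^1 = 12·1 = 12.
  V_q(n, t) = 1 + 12 = 13.
Step 2: q^n = 2^12 = 4096.
Step 3: Hamming bound ⌊q^n / V_q(n,t)⌋ = ⌊4096/13⌋ = 315.
Step 4: Compare |C| = 80 to 315: satisfied.
The claimed |C| lies below the Hamming bound.


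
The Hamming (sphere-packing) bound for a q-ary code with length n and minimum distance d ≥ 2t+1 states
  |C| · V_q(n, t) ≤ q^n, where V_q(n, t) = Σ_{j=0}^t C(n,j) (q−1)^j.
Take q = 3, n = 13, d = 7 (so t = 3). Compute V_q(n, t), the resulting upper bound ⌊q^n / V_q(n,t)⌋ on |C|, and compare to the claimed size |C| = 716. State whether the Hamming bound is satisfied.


V_q(n, t) = 2627, q^n = 1594323, Hamming bound = 606, |C| = 716 > bound (violated).

Step 1: Compute V_q(n, t) = Σ_{j=0}^3 C(n, j) (q−1)^j.
  j = 0: C(13,0)·(2)^0 = 1·1 = 1.
  j = 1: C(13,1)·(2)^1 = 13·2 = 26.
  j = 2: C(13,2)·(2)^2 = 78·4 = 312.
  j = 3: C(13,3)·(2)^3 = 286·8 = 2288.
  V_q(n, t) = 1 + 26 + 312 + 2288 = 2627.
Step 2: q^n = 3^13 = 1594323.
Step 3: Hamming bound ⌊q^n / V_q(n,t)⌋ = ⌊1594323/2627⌋ = 606.
Step 4: Compare |C| = 716 to 606: violated.
The claimed |C| lies above the Hamming bound, so no 3-ary code of length 13 with d ≥ 7 can have 716 codewords.


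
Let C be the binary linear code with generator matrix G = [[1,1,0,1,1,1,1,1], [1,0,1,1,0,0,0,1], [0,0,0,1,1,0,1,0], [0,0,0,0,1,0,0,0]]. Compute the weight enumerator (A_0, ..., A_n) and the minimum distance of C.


Weight distribution: A_0 = 1, A_1 = 1, A_2 = 1, A_3 = 1, A_4 = 5, A_5 = 5, A_6 = 1, A_7 = 1. Minimum distance d = 1.

Enumerate all 2^4 = 16 messages m ∈ F_2^4.
For each, compute codeword c = mG in F_2^8, then tally its weight.
  m = 0000 → c = 00000000, weight = 0.
  m = 1000 → c = 11011111, weight = 7.
  m = 0100 → c = 10110001, weight = 4.
  m = 1100 → c = 01101110, weight = 5.
  m = 0010 → c = 00011010, weight = 3.
  m = 1010 → c = 11000101, weight = 4.
  m = 0110 → c = 10101011, weight = 5.
  m = 1110 → c = 01110100, weight = 4.
  m = 0001 → c = 00001000, weight = 1.
  m = 1001 → c = 11010111, weight = 6.
  m = 0101 → c = 10111001, weight = 5.
  m = 1101 → c = 01100110, weight = 4.
  m = 0011 → c = 00010010, weight = 2.
  m = 1011 → c = 11001101, weight = 5.
  m = 0111 → c = 10100011, weight = 4.
  m = 1111 → c = 01111100, weight = 5.
Tally weights:
  weight 0: 1 codewords.
  weight 1: 1 codewords.
  weight 2: 1 codewords.
  weight 3: 1 codewords.
  weight 4: 5 codewords.
  weight 5: 5 codewords.
  weight 6: 1 codewords.
  weight 7: 1 codewords.
Minimum distance d = smallest w > 0 with A_w > 0 = 1.
Sanity: Σ A_w = 16 = 2^4 = 16 ✓.


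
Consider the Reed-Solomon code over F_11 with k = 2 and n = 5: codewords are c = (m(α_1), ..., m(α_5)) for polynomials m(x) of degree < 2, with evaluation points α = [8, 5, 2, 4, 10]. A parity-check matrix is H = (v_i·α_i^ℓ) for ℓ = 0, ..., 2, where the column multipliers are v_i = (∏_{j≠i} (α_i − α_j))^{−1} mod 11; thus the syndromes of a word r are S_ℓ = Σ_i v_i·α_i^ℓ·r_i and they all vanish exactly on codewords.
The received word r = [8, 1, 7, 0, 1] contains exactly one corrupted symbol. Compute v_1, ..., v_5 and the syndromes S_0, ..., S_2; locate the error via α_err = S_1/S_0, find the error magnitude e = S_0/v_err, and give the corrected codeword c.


S = (10, 6, 8), error at position 2, error magnitude e = 10, c = [8, 2, 7, 0, 1].

Step 1: column multipliers v_i = (∏_{j≠i}(α_i − α_j))^{−1} mod 11.
  i = 1 (α = 8): (8−5)(8−2)(8−4)(8−10) = 3·6·4·(−2) = −144 ≡ 10, so v_1 = 10^{−1} = 10 (mod 11).
  i = 2 (α = 5): (5−8)(5−2)(5−4)(5−10) = (−3)·3·1·(−5) = 45 ≡ 1, so v_2 = 1^{−1} = 1 (mod 11).
  i = 3 (α = 2): (2−8)(2−5)(2−4)(2−10) = (−6)·(−3)·(−2)·(−8) = 288 ≡ 2, so v_3 = 2^{−1} = 6 (mod 11).
  i = 4 (α = 4): (4−8)(4−5)(4−2)(4−10) = (−4)·(−1)·2·(−6) = −48 ≡ 7, so v_4 = 7^{−1} = 8 (mod 11).
  i = 5 (α = 10): (10−8)(10−5)(10−2)(10−4) = 2·5·8·6 = 480 ≡ 7, so v_5 = 7^{−1} = 8 (mod 11).
  v = [10, 1, 6, 8, 8].
Step 2: syndromes of r = [8, 1, 7, 0, 1] (all sums mod 11).
  S_0 = Σ v_i r_i = 10·8 + 1·1 + 6·7 + 8·0 + 8·1 = 131 ≡ 10.
  S_1 = Σ v_i α_i r_i = 10·8·8 + 1·5·1 + 6·2·7 + 8·4·0 + 8·10·1 = 809 ≡ 6.
  α_i^2 mod 11 = [9, 3, 4, 5, 1].
  S_2 = Σ v_i α_i^2 r_i = 10·9·8 + 1·3·1 + 6·4·7 + 8·5·0 + 8·1·1 = 899 ≡ 8.
  S = (10, 6, 8) ≠ 0, so r is not a codeword (an error is present).
Step 3: locate the error. For a single error e at position i, S_ℓ = v_i·e·α_i^ℓ, so α_err = S_1/S_0.
  S_0^{−1} = 10^{−1} = 10 (mod 11), so α_err = 6·10 = 60 ≡ 5 = α_2. Error position i = 2.
  Consistency check: S_2/S_1 = 8·2 = 16 ≡ 5 = α_err ✓ (single-error assumption holds).
Step 4: error magnitude e = S_0/v_2 = S_0·∏_{j≠2}(α_2 − α_j) = 10·1 = 10 ≡ 10 (mod 11).
Step 5: correct position 2: c_2 = r_2 − e = 1 − 10 ≡ 2 (mod 11). Hence c = [8, 2, 7, 0, 1].
  Check: interpolating c through the α_i gives m(x) = 3 + 2·x (degree < 2) with m(α_i) = c_i for every i, so c is indeed a codeword.


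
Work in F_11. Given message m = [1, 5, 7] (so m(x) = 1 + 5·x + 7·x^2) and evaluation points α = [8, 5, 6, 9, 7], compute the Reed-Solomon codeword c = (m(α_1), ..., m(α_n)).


c = [5, 3, 8, 8, 5]

Message polynomial: m(x) = 1 + 5·x + 7·x^2 (mod 11).
For each evaluation point α_i, compute m(α_i) mod 11:
  α_1 = 8: Horner steps 7 → 6 → 5, so m(8) = 5.
  α_2 = 5: Horner steps 7 → 7 → 3, so m(5) = 3.
  α_3 = 6: Horner steps 7 → 3 → 8, so m(6) = 8.
  α_4 = 9: Horner steps 7 → 2 → 8, so m(9) = 8.
  α_5 = 7: Horner steps 7 → 10 → 5, so m(7) = 5.
Codeword c = [5, 3, 8, 8, 5] ∈ F_11^5.


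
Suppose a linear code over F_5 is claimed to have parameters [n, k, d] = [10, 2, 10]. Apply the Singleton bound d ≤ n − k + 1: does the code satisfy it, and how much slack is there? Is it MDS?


Singleton RHS = n − k + 1 = 9, slack = -1, bound violated (no such code; not MDS).

Singleton bound: d ≤ n − k + 1.
Here n = 10, k = 2, so n − k + 1 = 9.
Given d = 10, check d ≤ 9: NO.
Slack = (n − k + 1) − d = -1.
The slack is negative: d = 10 exceeds n − k + 1 = 9 by 1, so the Singleton bound is violated and no linear [10, 2, 10]_5 code can exist. In particular it is not MDS (MDS requires d = n − k + 1 exactly).
Description: the claimed parameters are [10, 2, 10]_5; such a code would be impossible (violates the Singleton bound).


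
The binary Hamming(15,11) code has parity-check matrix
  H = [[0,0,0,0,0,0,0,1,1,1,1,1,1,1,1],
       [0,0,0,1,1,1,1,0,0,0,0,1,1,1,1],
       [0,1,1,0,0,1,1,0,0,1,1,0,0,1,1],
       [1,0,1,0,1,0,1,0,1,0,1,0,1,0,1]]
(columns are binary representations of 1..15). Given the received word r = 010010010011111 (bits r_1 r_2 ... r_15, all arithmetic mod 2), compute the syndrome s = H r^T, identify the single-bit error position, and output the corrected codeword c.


s = (0, 1, 0, 0)^T, error position = 4, corrected codeword c = 010110010011111

Compute s = H r^T mod 2 one row at a time:
  s_1 = 1 + 0 + 0 + 1 + 1 + 1 + 1 + 1 = 6 ≡ 0 (mod 2).
  s_2 = 0 + 1 + 0 + 0 + 1 + 1 + 1 + 1 = 5 ≡ 1 (mod 2).
  s_3 = 1 + 0 + 0 + 0 + 0 + 1 + 1 + 1 = 4 ≡ 0 (mod 2).
  s_4 = 0 + 0 + 1 + 0 + 0 + 1 + 1 + 1 = 4 ≡ 0 (mod 2).
s = (0, 1, 0, 0)^T — this equals column 4 of H (binary 0100), so error is at position 4.
Correct: flip bit 4 of r = 010010010011111 to get c = 010110010011111.


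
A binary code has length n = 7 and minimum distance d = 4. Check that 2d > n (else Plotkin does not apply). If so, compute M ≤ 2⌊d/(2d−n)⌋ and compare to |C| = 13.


Plotkin bound M ≤ 8; given |C| = 13 > bound (violated).

Check applicability: 2d = 8, n = 7.
2d − n = 1 > 0, so Plotkin applies.
Compute d/(2d−n) = 4/1 ≈ 4.0000.
⌊d/(2d−n)⌋ = 4.
Plotkin bound: M ≤ 2·4 = 8.
Given |C| = 13, check: VIOLATED.
This |C| is above the Plotkin bound, so no binary code with n = 7, d = 4 and 13 codewords exists.


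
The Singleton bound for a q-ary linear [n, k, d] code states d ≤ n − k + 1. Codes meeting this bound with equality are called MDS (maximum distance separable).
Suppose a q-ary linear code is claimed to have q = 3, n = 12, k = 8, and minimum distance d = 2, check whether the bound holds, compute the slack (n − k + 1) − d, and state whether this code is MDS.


Singleton RHS = n − k + 1 = 5, slack = 3, bound satisfied, not MDS.

Singleton bound: d ≤ n − k + 1.
Here n = 12, k = 8, so n − k + 1 = 5.
Given d = 2, check d ≤ 5: YES.
Slack = (n − k + 1) − d = 3.
The code is NOT MDS (slack = 3 > 0).
Description: the claimed parameters are [12, 8, 2]_3; such a code would be non-MDS.


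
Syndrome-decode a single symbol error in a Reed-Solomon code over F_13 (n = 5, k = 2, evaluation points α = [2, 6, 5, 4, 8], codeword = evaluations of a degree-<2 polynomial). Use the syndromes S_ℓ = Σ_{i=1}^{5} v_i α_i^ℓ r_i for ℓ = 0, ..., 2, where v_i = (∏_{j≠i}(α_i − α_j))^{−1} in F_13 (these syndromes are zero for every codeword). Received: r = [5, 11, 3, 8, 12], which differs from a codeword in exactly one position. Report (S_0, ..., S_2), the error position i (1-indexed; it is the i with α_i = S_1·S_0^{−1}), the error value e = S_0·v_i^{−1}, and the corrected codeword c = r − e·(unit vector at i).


S = (11, 10, 2), error at position 5, error magnitude e = 11, c = [5, 11, 3, 8, 1].

Step 1: column multipliers v_i = (∏_{j≠i}(α_i − α_j))^{−1} mod 13.
  i = 1 (α = 2): (2−6)(2−5)(2−4)(2−8) = (−4)·(−3)·(−2)·(−6) = 144 ≡ 1, so v_1 = 1^{−1} = 1 (mod 13).
  i = 2 (α = 6): (6−2)(6−5)(6−4)(6−8) = 4·1·2·(−2) = −16 ≡ 10, so v_2 = 10^{−1} = 4 (mod 13).
  i = 3 (α = 5): (5−2)(5−6)(5−4)(5−8) = 3·(−1)·1·(−3) = 9 ≡ 9, so v_3 = 9^{−1} = 3 (mod 13).
  i = 4 (α = 4): (4−2)(4−6)(4−5)(4−8) = 2·(−2)·(−1)·(−4) = −16 ≡ 10, so v_4 = 10^{−1} = 4 (mod 13).
  i = 5 (α = 8): (8−2)(8−6)(8−5)(8−4) = 6·2·3·4 = 144 ≡ 1, so v_5 = 1^{−1} = 1 (mod 13).
  v = [1, 4, 3, 4, 1].
Step 2: syndromes of r = [5, 11, 3, 8, 12] (all sums mod 13).
  S_0 = Σ v_i r_i = 1·5 + 4·11 + 3·3 + 4·8 + 1·12 = 102 ≡ 11.
  S_1 = Σ v_i α_i r_i = 1·2·5 + 4·6·11 + 3·5·3 + 4·4·8 + 1·8·12 = 543 ≡ 10.
  α_i^2 mod 13 = [4, 10, 12, 3, 12].
  S_2 = Σ v_i α_i^2 r_i = 1·4·5 + 4·10·11 + 3·12·3 + 4·3·8 + 1·12·12 = 808 ≡ 2.
  S = (11, 10, 2) ≠ 0, so r is not a codeword (an error is present).
Step 3: locate the error. For a single error e at position i, S_ℓ = v_i·e·α_i^ℓ, so α_err = S_1/S_0.
  S_0^{−1} = 11^{−1} = 6 (mod 13), so α_err = 10·6 = 60 ≡ 8 = α_5. Error position i = 5.
  Consistency check: S_2/S_1 = 2·4 = 8 ≡ 8 = α_err ✓ (single-error assumption holds).
Step 4: error magnitude e = S_0/v_5 = S_0·∏_{j≠5}(α_5 − α_j) = 11·1 = 11 ≡ 11 (mod 13).
Step 5: correct position 5: c_5 = r_5 − e = 12 − 11 ≡ 1 (mod 13). Hence c = [5, 11, 3, 8, 1].
  Check: interpolating c through the α_i gives m(x) = 2 + 8·x (degree < 2) with m(α_i) = c_i for every i, so c is indeed a codeword.


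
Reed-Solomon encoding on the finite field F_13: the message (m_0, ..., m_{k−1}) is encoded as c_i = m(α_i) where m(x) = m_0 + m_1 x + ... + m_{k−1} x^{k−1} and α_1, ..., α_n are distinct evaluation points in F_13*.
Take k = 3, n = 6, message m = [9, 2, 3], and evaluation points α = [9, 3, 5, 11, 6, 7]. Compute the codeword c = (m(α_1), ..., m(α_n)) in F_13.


c = [10, 3, 3, 4, 12, 1]

Message polynomial: m(x) = 9 + 2·x + 3·x^2 (mod 13).
For each evaluation point α_i, compute m(α_i) mod 13:
  α_1 = 9: Horner steps 3 → 3 → 10, so m(9) = 10.
  α_2 = 3: Horner steps 3 → 11 → 3, so m(3) = 3.
  α_3 = 5: Horner steps 3 → 4 → 3, so m(5) = 3.
  α_4 = 11: Horner steps 3 → 9 → 4, so m(11) = 4.
  α_5 = 6: Horner steps 3 → 7 → 12, so m(6) = 12.
  α_6 = 7: Horner steps 3 → 10 → 1, so m(7) = 1.
Codeword c = [10, 3, 3, 4, 12, 1] ∈ F_13^6.


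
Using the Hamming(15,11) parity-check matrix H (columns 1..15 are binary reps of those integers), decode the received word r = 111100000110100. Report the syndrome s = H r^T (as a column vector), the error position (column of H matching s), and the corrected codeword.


s = (1, 0, 0, 0)^T, error position = 8, corrected codeword c = 111100010110100

Compute s = H r^T mod 2 one row at a time:
  s_1 = 0 + 0 + 1 + 1 + 0 + 1 + 0 + 0 = 3 ≡ 1 (mod 2).
  s_2 = 1 + 0 + 0 + 0 + 0 + 1 + 0 + 0 = 2 ≡ 0 (mod 2).
  s_3 = 1 + 1 + 0 + 0 + 1 + 1 + 0 + 0 = 4 ≡ 0 (mod 2).
  s_4 = 1 + 1 + 0 + 0 + 0 + 1 + 1 + 0 = 4 ≡ 0 (mod 2).
s = (1, 0, 0, 0)^T — this equals column 8 of H (binary 1000), so error is at position 8.
Correct: flip bit 8 of r = 111100000110100 to get c = 111100010110100.


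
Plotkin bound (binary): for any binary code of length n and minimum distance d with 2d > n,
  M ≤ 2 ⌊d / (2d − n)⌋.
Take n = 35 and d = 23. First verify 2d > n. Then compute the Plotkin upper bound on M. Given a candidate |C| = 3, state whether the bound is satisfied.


Plotkin bound M ≤ 4; given |C| = 3 ≤ bound (satisfied).

Check applicability: 2d = 46, n = 35.
2d − n = 11 > 0, so Plotkin applies.
Compute d/(2d−n) = 23/11 ≈ 2.0909.
⌊d/(2d−n)⌋ = 2.
Plotkin bound: M ≤ 2·2 = 4.
Given |C| = 3, check: satisfied.
This |C| is below the Plotkin bound.


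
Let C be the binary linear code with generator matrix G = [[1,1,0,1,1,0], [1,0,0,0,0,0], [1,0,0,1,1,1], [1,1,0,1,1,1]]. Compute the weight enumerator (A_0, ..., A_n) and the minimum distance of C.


Weight distribution: A_0 = 1, A_1 = 3, A_2 = 4, A_3 = 4, A_4 = 3, A_5 = 1. Minimum distance d = 1.

Enumerate all 2^4 = 16 messages m ∈ F_2^4.
For each, compute codeword c = mG in F_2^6, then tally its weight.
  m = 0000 → c = 000000, weight = 0.
  m = 1000 → c = 110110, weight = 4.
  m = 0100 → c = 100000, weight = 1.
  m = 1100 → c = 010110, weight = 3.
  m = 0010 → c = 100111, weight = 4.
  m = 1010 → c = 010001, weight = 2.
  m = 0110 → c = 000111, weight = 3.
  m = 1110 → c = 110001, weight = 3.
  m = 0001 → c = 110111, weight = 5.
  m = 1001 → c = 000001, weight = 1.
  m = 0101 → c = 010111, weight = 4.
  m = 1101 → c = 100001, weight = 2.
  m = 0011 → c = 010000, weight = 1.
  m = 1011 → c = 100110, weight = 3.
  m = 0111 → c = 110000, weight = 2.
  m = 1111 → c = 000110, weight = 2.
Tally weights:
  weight 0: 1 codewords.
  weight 1: 3 codewords.
  weight 2: 4 codewords.
  weight 3: 4 codewords.
  weight 4: 3 codewords.
  weight 5: 1 codewords.
Minimum distance d = smallest w > 0 with A_w > 0 = 1.
Sanity: Σ A_w = 16 = 2^4 = 16 ✓.


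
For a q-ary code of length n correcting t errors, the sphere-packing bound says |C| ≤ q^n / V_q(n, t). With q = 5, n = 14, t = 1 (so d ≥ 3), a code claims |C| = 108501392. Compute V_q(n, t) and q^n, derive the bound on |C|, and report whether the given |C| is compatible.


V_q(n, t) = 57, q^n = 6103515625, Hamming bound = 107079221, |C| = 108501392 > bound (violated).

Step 1: Compute V_q(n, t) = Σ_{j=0}^1 C(n, j) (q−1)^j.
  j = 0: C(14,0)·(4)^0 = 1·1 = 1.
  j = 1: C(14,1)·(4)^1 = 14·4 = 56.
  V_q(n, t) = 1 + 56 = 57.
Step 2: q^n = 5^14 = 6103515625.
Step 3: Hamming bound ⌊q^n / V_q(n,t)⌋ = ⌊6103515625/57⌋ = 107079221.
Step 4: Compare |C| = 108501392 to 107079221: violated.
The claimed |C| lies above the Hamming bound, so no 5-ary code of length 14 with d ≥ 3 can have 108501392 codewords.


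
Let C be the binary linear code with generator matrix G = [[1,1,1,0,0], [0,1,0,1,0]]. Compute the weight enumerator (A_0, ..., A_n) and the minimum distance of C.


Weight distribution: A_0 = 1, A_2 = 1, A_3 = 2. Minimum distance d = 2.

Enumerate all 2^2 = 4 messages m ∈ F_2^2.
For each, compute codeword c = mG in F_2^5, then tally its weight.
  m = 00 → c = 00000, weight = 0.
  m = 10 → c = 11100, weight = 3.
  m = 01 → c = 01010, weight = 2.
  m = 11 → c = 10110, weight = 3.
Tally weights:
  weight 0: 1 codewords.
  weight 2: 1 codewords.
  weight 3: 2 codewords.
Minimum distance d = smallest w > 0 with A_w > 0 = 2.
Sanity: Σ A_w = 4 = 2^2 = 4 ✓.


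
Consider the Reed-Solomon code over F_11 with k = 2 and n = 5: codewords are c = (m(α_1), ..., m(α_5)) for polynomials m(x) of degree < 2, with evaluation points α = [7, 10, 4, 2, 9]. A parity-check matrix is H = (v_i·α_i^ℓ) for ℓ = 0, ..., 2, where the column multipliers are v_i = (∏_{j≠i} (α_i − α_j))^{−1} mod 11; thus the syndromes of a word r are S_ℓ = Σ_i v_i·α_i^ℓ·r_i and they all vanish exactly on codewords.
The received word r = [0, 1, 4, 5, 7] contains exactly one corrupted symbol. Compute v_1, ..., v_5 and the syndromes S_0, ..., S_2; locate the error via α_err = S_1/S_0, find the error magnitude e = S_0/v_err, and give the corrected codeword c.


S = (7, 5, 2), error at position 1, error magnitude e = 3, c = [8, 1, 4, 5, 7].

Step 1: column multipliers v_i = (∏_{j≠i}(α_i − α_j))^{−1} mod 11.
  i = 1 (α = 7): (7−10)(7−4)(7−2)(7−9) = (−3)·3·5·(−2) = 90 ≡ 2, so v_1 = 2^{−1} = 6 (mod 11).
  i = 2 (α = 10): (10−7)(10−4)(10−2)(10−9) = 3·6·8·1 = 144 ≡ 1, so v_2 = 1^{−1} = 1 (mod 11).
  i = 3 (α = 4): (4−7)(4−10)(4−2)(4−9) = (−3)·(−6)·2·(−5) = −180 ≡ 7, so v_3 = 7^{−1} = 8 (mod 11).
  i = 4 (α = 2): (2−7)(2−10)(2−4)(2−9) = (−5)·(−8)·(−2)·(−7) = 560 ≡ 10, so v_4 = 10^{−1} = 10 (mod 11).
  i = 5 (α = 9): (9−7)(9−10)(9−4)(9−2) = 2·(−1)·5·7 = −70 ≡ 7, so v_5 = 7^{−1} = 8 (mod 11).
  v = [6, 1, 8, 10, 8].
Step 2: syndromes of r = [0, 1, 4, 5, 7] (all sums mod 11).
  S_0 = Σ v_i r_i = 6·0 + 1·1 + 8·4 + 10·5 + 8·7 = 139 ≡ 7.
  S_1 = Σ v_i α_i r_i = 6·7·0 + 1·10·1 + 8·4·4 + 10·2·5 + 8·9·7 = 742 ≡ 5.
  α_i^2 mod 11 = [5, 1, 5, 4, 4].
  S_2 = Σ v_i α_i^2 r_i = 6·5·0 + 1·1·1 + 8·5·4 + 10·4·5 + 8·4·7 = 585 ≡ 2.
  S = (7, 5, 2) ≠ 0, so r is not a codeword (an error is present).
Step 3: locate the error. For a single error e at position i, S_ℓ = v_i·e·α_i^ℓ, so α_err = S_1/S_0.
  S_0^{−1} = 7^{−1} = 8 (mod 11), so α_err = 5·8 = 40 ≡ 7 = α_1. Error position i = 1.
  Consistency check: S_2/S_1 = 2·9 = 18 ≡ 7 = α_err ✓ (single-error assumption holds).
Step 4: error magnitude e = S_0/v_1 = S_0·∏_{j≠1}(α_1 − α_j) = 7·2 = 14 ≡ 3 (mod 11).
Step 5: correct position 1: c_1 = r_1 − e = 0 − 3 ≡ 8 (mod 11). Hence c = [8, 1, 4, 5, 7].
  Check: interpolating c through the α_i gives m(x) = 6 + 5·x (degree < 2) with m(α_i) = c_i for every i, so c is indeed a codeword.
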